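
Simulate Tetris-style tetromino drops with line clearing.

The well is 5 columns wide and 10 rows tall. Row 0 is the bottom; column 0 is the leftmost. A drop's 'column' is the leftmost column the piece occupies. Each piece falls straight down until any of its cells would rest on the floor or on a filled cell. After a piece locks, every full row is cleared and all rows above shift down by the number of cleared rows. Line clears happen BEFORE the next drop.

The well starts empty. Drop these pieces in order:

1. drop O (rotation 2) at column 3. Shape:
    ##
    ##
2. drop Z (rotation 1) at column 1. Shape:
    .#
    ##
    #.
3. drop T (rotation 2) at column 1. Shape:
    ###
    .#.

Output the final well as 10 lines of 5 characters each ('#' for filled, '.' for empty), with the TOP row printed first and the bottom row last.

Drop 1: O rot2 at col 3 lands with bottom-row=0; cleared 0 line(s) (total 0); column heights now [0 0 0 2 2], max=2
Drop 2: Z rot1 at col 1 lands with bottom-row=0; cleared 0 line(s) (total 0); column heights now [0 2 3 2 2], max=3
Drop 3: T rot2 at col 1 lands with bottom-row=3; cleared 0 line(s) (total 0); column heights now [0 5 5 5 2], max=5

Answer: .....
.....
.....
.....
.....
.###.
..#..
..#..
.####
.#.##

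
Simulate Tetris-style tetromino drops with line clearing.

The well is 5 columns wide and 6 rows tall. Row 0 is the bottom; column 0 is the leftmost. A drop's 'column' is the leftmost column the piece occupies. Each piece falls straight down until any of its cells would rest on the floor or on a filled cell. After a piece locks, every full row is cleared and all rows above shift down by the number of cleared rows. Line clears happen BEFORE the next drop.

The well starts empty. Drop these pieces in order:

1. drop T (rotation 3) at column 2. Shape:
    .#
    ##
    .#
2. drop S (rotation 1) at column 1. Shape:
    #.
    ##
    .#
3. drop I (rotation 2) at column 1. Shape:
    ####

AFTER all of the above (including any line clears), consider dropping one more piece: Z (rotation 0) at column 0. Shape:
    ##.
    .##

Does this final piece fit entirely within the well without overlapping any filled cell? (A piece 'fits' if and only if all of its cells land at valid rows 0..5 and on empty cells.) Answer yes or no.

Answer: no

Derivation:
Drop 1: T rot3 at col 2 lands with bottom-row=0; cleared 0 line(s) (total 0); column heights now [0 0 2 3 0], max=3
Drop 2: S rot1 at col 1 lands with bottom-row=2; cleared 0 line(s) (total 0); column heights now [0 5 4 3 0], max=5
Drop 3: I rot2 at col 1 lands with bottom-row=5; cleared 0 line(s) (total 0); column heights now [0 6 6 6 6], max=6
Test piece Z rot0 at col 0 (width 3): heights before test = [0 6 6 6 6]; fits = False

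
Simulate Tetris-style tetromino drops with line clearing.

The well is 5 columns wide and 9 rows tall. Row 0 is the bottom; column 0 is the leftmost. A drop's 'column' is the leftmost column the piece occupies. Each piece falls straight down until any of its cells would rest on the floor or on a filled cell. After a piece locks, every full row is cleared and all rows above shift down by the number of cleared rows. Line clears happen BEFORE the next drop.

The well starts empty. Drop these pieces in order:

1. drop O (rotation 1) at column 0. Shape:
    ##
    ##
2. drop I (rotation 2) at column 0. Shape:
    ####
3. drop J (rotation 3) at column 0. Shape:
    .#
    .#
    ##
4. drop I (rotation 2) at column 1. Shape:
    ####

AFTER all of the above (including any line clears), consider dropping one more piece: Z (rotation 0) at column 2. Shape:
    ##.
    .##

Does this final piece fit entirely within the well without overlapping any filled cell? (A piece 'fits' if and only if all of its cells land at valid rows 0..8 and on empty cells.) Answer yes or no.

Answer: yes

Derivation:
Drop 1: O rot1 at col 0 lands with bottom-row=0; cleared 0 line(s) (total 0); column heights now [2 2 0 0 0], max=2
Drop 2: I rot2 at col 0 lands with bottom-row=2; cleared 0 line(s) (total 0); column heights now [3 3 3 3 0], max=3
Drop 3: J rot3 at col 0 lands with bottom-row=3; cleared 0 line(s) (total 0); column heights now [4 6 3 3 0], max=6
Drop 4: I rot2 at col 1 lands with bottom-row=6; cleared 0 line(s) (total 0); column heights now [4 7 7 7 7], max=7
Test piece Z rot0 at col 2 (width 3): heights before test = [4 7 7 7 7]; fits = True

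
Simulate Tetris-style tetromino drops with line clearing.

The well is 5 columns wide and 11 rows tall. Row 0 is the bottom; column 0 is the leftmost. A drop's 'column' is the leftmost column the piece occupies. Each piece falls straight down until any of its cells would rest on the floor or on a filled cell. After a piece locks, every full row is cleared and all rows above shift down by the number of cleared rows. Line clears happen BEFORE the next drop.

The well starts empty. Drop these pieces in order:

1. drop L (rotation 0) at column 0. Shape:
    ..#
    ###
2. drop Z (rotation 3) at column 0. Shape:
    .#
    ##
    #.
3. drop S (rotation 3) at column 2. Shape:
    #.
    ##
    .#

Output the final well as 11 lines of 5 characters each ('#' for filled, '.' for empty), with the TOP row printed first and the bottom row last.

Answer: .....
.....
.....
.....
.....
.....
.....
.##..
####.
#.##.
###..

Derivation:
Drop 1: L rot0 at col 0 lands with bottom-row=0; cleared 0 line(s) (total 0); column heights now [1 1 2 0 0], max=2
Drop 2: Z rot3 at col 0 lands with bottom-row=1; cleared 0 line(s) (total 0); column heights now [3 4 2 0 0], max=4
Drop 3: S rot3 at col 2 lands with bottom-row=1; cleared 0 line(s) (total 0); column heights now [3 4 4 3 0], max=4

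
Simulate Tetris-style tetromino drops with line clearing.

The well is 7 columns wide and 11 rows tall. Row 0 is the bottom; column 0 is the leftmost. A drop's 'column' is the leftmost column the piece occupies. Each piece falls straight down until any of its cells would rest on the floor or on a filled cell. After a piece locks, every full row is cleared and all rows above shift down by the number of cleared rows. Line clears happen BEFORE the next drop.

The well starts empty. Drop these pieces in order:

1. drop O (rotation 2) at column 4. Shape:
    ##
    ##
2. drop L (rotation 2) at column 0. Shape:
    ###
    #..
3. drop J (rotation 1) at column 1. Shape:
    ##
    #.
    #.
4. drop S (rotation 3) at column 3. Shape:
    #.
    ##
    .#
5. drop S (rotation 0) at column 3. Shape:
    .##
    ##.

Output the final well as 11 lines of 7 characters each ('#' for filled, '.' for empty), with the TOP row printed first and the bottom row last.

Answer: .......
.......
.......
.......
....##.
...##..
.###...
.#.##..
.#..#..
###.##.
#...##.

Derivation:
Drop 1: O rot2 at col 4 lands with bottom-row=0; cleared 0 line(s) (total 0); column heights now [0 0 0 0 2 2 0], max=2
Drop 2: L rot2 at col 0 lands with bottom-row=0; cleared 0 line(s) (total 0); column heights now [2 2 2 0 2 2 0], max=2
Drop 3: J rot1 at col 1 lands with bottom-row=2; cleared 0 line(s) (total 0); column heights now [2 5 5 0 2 2 0], max=5
Drop 4: S rot3 at col 3 lands with bottom-row=2; cleared 0 line(s) (total 0); column heights now [2 5 5 5 4 2 0], max=5
Drop 5: S rot0 at col 3 lands with bottom-row=5; cleared 0 line(s) (total 0); column heights now [2 5 5 6 7 7 0], max=7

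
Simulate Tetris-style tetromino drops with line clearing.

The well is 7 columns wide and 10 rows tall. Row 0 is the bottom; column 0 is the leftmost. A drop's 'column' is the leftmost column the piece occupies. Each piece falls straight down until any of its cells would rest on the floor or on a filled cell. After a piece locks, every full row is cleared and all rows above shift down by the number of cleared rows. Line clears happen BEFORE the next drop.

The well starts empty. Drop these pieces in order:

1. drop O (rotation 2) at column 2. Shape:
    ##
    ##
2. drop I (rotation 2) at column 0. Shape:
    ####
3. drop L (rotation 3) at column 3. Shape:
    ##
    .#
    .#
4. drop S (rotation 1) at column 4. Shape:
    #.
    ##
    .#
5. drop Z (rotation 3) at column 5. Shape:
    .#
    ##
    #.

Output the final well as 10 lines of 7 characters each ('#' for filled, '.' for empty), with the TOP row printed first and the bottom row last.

Answer: .......
.......
......#
.....##
....##.
....##.
...###.
#####..
..###..
..##...

Derivation:
Drop 1: O rot2 at col 2 lands with bottom-row=0; cleared 0 line(s) (total 0); column heights now [0 0 2 2 0 0 0], max=2
Drop 2: I rot2 at col 0 lands with bottom-row=2; cleared 0 line(s) (total 0); column heights now [3 3 3 3 0 0 0], max=3
Drop 3: L rot3 at col 3 lands with bottom-row=1; cleared 0 line(s) (total 0); column heights now [3 3 3 4 4 0 0], max=4
Drop 4: S rot1 at col 4 lands with bottom-row=3; cleared 0 line(s) (total 0); column heights now [3 3 3 4 6 5 0], max=6
Drop 5: Z rot3 at col 5 lands with bottom-row=5; cleared 0 line(s) (total 0); column heights now [3 3 3 4 6 7 8], max=8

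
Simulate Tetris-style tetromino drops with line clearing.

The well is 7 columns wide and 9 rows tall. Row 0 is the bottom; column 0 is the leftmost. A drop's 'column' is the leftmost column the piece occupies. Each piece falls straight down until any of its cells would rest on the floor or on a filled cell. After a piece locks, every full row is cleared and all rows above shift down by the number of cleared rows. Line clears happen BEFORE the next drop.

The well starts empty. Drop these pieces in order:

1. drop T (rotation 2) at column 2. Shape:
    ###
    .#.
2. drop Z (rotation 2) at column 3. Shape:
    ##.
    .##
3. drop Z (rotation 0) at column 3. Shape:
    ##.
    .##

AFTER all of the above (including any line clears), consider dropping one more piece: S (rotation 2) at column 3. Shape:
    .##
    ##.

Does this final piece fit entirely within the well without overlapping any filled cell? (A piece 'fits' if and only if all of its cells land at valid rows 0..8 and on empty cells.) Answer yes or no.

Drop 1: T rot2 at col 2 lands with bottom-row=0; cleared 0 line(s) (total 0); column heights now [0 0 2 2 2 0 0], max=2
Drop 2: Z rot2 at col 3 lands with bottom-row=2; cleared 0 line(s) (total 0); column heights now [0 0 2 4 4 3 0], max=4
Drop 3: Z rot0 at col 3 lands with bottom-row=4; cleared 0 line(s) (total 0); column heights now [0 0 2 6 6 5 0], max=6
Test piece S rot2 at col 3 (width 3): heights before test = [0 0 2 6 6 5 0]; fits = True

Answer: yes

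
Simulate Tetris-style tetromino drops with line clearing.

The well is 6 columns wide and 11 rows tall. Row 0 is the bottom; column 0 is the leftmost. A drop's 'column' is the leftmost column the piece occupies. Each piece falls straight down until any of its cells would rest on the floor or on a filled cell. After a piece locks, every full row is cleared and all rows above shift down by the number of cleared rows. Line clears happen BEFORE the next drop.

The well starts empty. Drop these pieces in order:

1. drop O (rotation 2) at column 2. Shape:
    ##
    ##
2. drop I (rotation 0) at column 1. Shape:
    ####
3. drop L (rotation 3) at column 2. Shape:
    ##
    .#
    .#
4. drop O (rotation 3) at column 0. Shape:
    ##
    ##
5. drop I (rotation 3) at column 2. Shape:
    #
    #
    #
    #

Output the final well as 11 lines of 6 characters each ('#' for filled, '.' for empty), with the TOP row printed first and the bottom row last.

Answer: ......
..#...
..#...
..#...
..#...
..##..
##.#..
##.#..
.####.
..##..
..##..

Derivation:
Drop 1: O rot2 at col 2 lands with bottom-row=0; cleared 0 line(s) (total 0); column heights now [0 0 2 2 0 0], max=2
Drop 2: I rot0 at col 1 lands with bottom-row=2; cleared 0 line(s) (total 0); column heights now [0 3 3 3 3 0], max=3
Drop 3: L rot3 at col 2 lands with bottom-row=3; cleared 0 line(s) (total 0); column heights now [0 3 6 6 3 0], max=6
Drop 4: O rot3 at col 0 lands with bottom-row=3; cleared 0 line(s) (total 0); column heights now [5 5 6 6 3 0], max=6
Drop 5: I rot3 at col 2 lands with bottom-row=6; cleared 0 line(s) (total 0); column heights now [5 5 10 6 3 0], max=10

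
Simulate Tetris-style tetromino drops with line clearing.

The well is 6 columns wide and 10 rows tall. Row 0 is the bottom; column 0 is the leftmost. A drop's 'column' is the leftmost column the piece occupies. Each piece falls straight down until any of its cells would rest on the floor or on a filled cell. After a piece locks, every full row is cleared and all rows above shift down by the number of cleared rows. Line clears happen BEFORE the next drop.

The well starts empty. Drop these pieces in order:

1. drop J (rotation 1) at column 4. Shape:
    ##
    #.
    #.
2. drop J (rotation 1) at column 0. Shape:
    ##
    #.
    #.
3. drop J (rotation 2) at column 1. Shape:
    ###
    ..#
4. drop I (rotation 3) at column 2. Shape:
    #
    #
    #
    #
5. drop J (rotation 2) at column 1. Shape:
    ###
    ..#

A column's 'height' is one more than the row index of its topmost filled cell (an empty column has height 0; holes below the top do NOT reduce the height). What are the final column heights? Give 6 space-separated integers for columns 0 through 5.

Drop 1: J rot1 at col 4 lands with bottom-row=0; cleared 0 line(s) (total 0); column heights now [0 0 0 0 3 3], max=3
Drop 2: J rot1 at col 0 lands with bottom-row=0; cleared 0 line(s) (total 0); column heights now [3 3 0 0 3 3], max=3
Drop 3: J rot2 at col 1 lands with bottom-row=2; cleared 0 line(s) (total 0); column heights now [3 4 4 4 3 3], max=4
Drop 4: I rot3 at col 2 lands with bottom-row=4; cleared 0 line(s) (total 0); column heights now [3 4 8 4 3 3], max=8
Drop 5: J rot2 at col 1 lands with bottom-row=7; cleared 0 line(s) (total 0); column heights now [3 9 9 9 3 3], max=9

Answer: 3 9 9 9 3 3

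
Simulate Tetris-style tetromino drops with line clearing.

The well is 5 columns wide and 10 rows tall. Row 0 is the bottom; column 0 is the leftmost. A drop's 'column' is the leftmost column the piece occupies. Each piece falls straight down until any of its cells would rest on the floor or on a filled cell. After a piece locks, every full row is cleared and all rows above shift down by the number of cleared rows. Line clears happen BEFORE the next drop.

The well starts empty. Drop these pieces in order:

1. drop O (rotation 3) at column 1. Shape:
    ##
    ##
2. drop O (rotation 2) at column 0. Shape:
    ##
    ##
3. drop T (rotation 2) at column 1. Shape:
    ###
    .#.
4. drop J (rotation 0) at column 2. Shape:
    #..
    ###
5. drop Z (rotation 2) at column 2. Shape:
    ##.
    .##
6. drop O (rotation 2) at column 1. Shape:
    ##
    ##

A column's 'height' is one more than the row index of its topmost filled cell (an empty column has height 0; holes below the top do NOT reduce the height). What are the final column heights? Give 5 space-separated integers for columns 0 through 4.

Drop 1: O rot3 at col 1 lands with bottom-row=0; cleared 0 line(s) (total 0); column heights now [0 2 2 0 0], max=2
Drop 2: O rot2 at col 0 lands with bottom-row=2; cleared 0 line(s) (total 0); column heights now [4 4 2 0 0], max=4
Drop 3: T rot2 at col 1 lands with bottom-row=3; cleared 0 line(s) (total 0); column heights now [4 5 5 5 0], max=5
Drop 4: J rot0 at col 2 lands with bottom-row=5; cleared 0 line(s) (total 0); column heights now [4 5 7 6 6], max=7
Drop 5: Z rot2 at col 2 lands with bottom-row=6; cleared 0 line(s) (total 0); column heights now [4 5 8 8 7], max=8
Drop 6: O rot2 at col 1 lands with bottom-row=8; cleared 0 line(s) (total 0); column heights now [4 10 10 8 7], max=10

Answer: 4 10 10 8 7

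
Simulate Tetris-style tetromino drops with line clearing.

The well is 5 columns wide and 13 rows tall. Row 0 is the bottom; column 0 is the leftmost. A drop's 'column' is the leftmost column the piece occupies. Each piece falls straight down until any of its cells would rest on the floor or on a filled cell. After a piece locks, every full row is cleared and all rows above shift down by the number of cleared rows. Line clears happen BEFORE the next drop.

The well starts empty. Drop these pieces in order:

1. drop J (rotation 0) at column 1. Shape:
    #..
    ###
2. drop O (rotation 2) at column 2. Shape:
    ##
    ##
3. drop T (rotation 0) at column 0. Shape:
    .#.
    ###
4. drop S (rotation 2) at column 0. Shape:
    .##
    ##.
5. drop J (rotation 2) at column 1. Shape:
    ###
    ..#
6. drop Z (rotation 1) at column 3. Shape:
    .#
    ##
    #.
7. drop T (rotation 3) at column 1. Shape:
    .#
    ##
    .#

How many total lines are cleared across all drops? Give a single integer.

Answer: 0

Derivation:
Drop 1: J rot0 at col 1 lands with bottom-row=0; cleared 0 line(s) (total 0); column heights now [0 2 1 1 0], max=2
Drop 2: O rot2 at col 2 lands with bottom-row=1; cleared 0 line(s) (total 0); column heights now [0 2 3 3 0], max=3
Drop 3: T rot0 at col 0 lands with bottom-row=3; cleared 0 line(s) (total 0); column heights now [4 5 4 3 0], max=5
Drop 4: S rot2 at col 0 lands with bottom-row=5; cleared 0 line(s) (total 0); column heights now [6 7 7 3 0], max=7
Drop 5: J rot2 at col 1 lands with bottom-row=6; cleared 0 line(s) (total 0); column heights now [6 8 8 8 0], max=8
Drop 6: Z rot1 at col 3 lands with bottom-row=8; cleared 0 line(s) (total 0); column heights now [6 8 8 10 11], max=11
Drop 7: T rot3 at col 1 lands with bottom-row=8; cleared 0 line(s) (total 0); column heights now [6 10 11 10 11], max=11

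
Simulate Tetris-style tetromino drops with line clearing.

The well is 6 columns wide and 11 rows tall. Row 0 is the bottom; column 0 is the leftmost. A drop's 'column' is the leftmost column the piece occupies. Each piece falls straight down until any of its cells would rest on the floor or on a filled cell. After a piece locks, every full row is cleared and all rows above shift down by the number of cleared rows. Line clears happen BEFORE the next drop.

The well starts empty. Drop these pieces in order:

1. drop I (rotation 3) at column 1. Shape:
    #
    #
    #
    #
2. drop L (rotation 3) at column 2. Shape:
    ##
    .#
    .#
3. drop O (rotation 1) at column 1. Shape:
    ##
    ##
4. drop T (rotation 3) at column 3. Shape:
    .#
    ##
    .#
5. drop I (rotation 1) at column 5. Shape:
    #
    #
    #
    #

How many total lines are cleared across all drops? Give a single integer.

Answer: 0

Derivation:
Drop 1: I rot3 at col 1 lands with bottom-row=0; cleared 0 line(s) (total 0); column heights now [0 4 0 0 0 0], max=4
Drop 2: L rot3 at col 2 lands with bottom-row=0; cleared 0 line(s) (total 0); column heights now [0 4 3 3 0 0], max=4
Drop 3: O rot1 at col 1 lands with bottom-row=4; cleared 0 line(s) (total 0); column heights now [0 6 6 3 0 0], max=6
Drop 4: T rot3 at col 3 lands with bottom-row=2; cleared 0 line(s) (total 0); column heights now [0 6 6 4 5 0], max=6
Drop 5: I rot1 at col 5 lands with bottom-row=0; cleared 0 line(s) (total 0); column heights now [0 6 6 4 5 4], max=6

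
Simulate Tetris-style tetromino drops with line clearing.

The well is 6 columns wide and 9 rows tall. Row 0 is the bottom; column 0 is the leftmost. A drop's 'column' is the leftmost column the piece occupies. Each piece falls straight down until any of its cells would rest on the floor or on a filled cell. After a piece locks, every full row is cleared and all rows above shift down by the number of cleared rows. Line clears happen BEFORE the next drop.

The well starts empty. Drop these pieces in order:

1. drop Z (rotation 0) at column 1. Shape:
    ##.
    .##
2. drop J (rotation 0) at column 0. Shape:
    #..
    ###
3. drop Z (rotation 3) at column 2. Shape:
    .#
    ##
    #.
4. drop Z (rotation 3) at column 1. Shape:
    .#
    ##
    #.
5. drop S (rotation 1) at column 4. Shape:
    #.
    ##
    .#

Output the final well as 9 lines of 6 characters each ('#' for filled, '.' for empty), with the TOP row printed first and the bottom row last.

Answer: ......
......
..#...
.###..
.###..
#.#...
###.#.
.##.##
..##.#

Derivation:
Drop 1: Z rot0 at col 1 lands with bottom-row=0; cleared 0 line(s) (total 0); column heights now [0 2 2 1 0 0], max=2
Drop 2: J rot0 at col 0 lands with bottom-row=2; cleared 0 line(s) (total 0); column heights now [4 3 3 1 0 0], max=4
Drop 3: Z rot3 at col 2 lands with bottom-row=3; cleared 0 line(s) (total 0); column heights now [4 3 5 6 0 0], max=6
Drop 4: Z rot3 at col 1 lands with bottom-row=4; cleared 0 line(s) (total 0); column heights now [4 6 7 6 0 0], max=7
Drop 5: S rot1 at col 4 lands with bottom-row=0; cleared 0 line(s) (total 0); column heights now [4 6 7 6 3 2], max=7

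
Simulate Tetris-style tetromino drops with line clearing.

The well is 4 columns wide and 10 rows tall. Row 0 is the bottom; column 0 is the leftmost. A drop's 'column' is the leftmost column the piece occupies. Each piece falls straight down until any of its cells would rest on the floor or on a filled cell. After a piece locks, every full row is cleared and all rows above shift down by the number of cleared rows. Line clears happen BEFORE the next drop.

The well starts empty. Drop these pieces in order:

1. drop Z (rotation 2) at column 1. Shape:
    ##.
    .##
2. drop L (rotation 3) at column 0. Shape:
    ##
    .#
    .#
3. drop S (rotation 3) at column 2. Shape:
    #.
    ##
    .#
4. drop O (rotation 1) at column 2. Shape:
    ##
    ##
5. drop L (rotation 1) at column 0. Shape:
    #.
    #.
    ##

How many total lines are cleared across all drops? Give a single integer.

Drop 1: Z rot2 at col 1 lands with bottom-row=0; cleared 0 line(s) (total 0); column heights now [0 2 2 1], max=2
Drop 2: L rot3 at col 0 lands with bottom-row=2; cleared 0 line(s) (total 0); column heights now [5 5 2 1], max=5
Drop 3: S rot3 at col 2 lands with bottom-row=1; cleared 0 line(s) (total 0); column heights now [5 5 4 3], max=5
Drop 4: O rot1 at col 2 lands with bottom-row=4; cleared 1 line(s) (total 1); column heights now [0 4 5 5], max=5
Drop 5: L rot1 at col 0 lands with bottom-row=4; cleared 1 line(s) (total 2); column heights now [6 4 4 3], max=6

Answer: 2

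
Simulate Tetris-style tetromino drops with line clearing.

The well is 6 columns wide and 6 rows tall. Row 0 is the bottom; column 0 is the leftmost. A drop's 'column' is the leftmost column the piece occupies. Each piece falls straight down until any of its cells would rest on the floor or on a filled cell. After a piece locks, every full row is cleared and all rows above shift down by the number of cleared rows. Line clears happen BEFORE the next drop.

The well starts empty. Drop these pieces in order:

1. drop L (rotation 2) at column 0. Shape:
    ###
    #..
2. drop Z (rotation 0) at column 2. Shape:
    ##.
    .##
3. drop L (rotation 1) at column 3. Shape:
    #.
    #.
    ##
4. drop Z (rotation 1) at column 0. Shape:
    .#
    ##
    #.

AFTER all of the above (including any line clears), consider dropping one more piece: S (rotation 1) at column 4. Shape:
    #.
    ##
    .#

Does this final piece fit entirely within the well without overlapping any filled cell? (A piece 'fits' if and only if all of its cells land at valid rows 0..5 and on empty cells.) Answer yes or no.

Answer: yes

Derivation:
Drop 1: L rot2 at col 0 lands with bottom-row=0; cleared 0 line(s) (total 0); column heights now [2 2 2 0 0 0], max=2
Drop 2: Z rot0 at col 2 lands with bottom-row=1; cleared 0 line(s) (total 0); column heights now [2 2 3 3 2 0], max=3
Drop 3: L rot1 at col 3 lands with bottom-row=3; cleared 0 line(s) (total 0); column heights now [2 2 3 6 4 0], max=6
Drop 4: Z rot1 at col 0 lands with bottom-row=2; cleared 0 line(s) (total 0); column heights now [4 5 3 6 4 0], max=6
Test piece S rot1 at col 4 (width 2): heights before test = [4 5 3 6 4 0]; fits = True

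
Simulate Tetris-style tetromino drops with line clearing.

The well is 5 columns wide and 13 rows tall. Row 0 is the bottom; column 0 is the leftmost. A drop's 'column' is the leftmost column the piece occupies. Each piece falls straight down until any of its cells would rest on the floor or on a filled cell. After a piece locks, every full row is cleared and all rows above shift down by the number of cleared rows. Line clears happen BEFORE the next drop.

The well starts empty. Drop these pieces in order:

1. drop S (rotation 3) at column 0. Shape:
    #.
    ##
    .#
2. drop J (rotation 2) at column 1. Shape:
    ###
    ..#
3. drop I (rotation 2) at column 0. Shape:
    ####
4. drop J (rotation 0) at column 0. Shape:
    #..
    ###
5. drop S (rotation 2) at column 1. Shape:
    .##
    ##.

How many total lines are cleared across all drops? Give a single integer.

Drop 1: S rot3 at col 0 lands with bottom-row=0; cleared 0 line(s) (total 0); column heights now [3 2 0 0 0], max=3
Drop 2: J rot2 at col 1 lands with bottom-row=1; cleared 0 line(s) (total 0); column heights now [3 3 3 3 0], max=3
Drop 3: I rot2 at col 0 lands with bottom-row=3; cleared 0 line(s) (total 0); column heights now [4 4 4 4 0], max=4
Drop 4: J rot0 at col 0 lands with bottom-row=4; cleared 0 line(s) (total 0); column heights now [6 5 5 4 0], max=6
Drop 5: S rot2 at col 1 lands with bottom-row=5; cleared 0 line(s) (total 0); column heights now [6 6 7 7 0], max=7

Answer: 0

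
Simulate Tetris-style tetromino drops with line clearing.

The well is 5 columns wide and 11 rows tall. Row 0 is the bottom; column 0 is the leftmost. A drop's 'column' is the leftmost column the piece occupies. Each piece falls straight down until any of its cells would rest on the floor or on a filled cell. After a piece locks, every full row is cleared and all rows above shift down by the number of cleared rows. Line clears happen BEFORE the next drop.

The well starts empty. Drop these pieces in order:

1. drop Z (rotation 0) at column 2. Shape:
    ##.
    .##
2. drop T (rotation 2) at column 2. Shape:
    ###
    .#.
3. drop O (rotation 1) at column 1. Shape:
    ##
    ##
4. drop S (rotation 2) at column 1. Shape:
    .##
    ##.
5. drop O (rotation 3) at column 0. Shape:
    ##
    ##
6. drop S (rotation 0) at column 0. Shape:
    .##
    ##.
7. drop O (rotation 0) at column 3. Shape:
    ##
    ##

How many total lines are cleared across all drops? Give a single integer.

Drop 1: Z rot0 at col 2 lands with bottom-row=0; cleared 0 line(s) (total 0); column heights now [0 0 2 2 1], max=2
Drop 2: T rot2 at col 2 lands with bottom-row=2; cleared 0 line(s) (total 0); column heights now [0 0 4 4 4], max=4
Drop 3: O rot1 at col 1 lands with bottom-row=4; cleared 0 line(s) (total 0); column heights now [0 6 6 4 4], max=6
Drop 4: S rot2 at col 1 lands with bottom-row=6; cleared 0 line(s) (total 0); column heights now [0 7 8 8 4], max=8
Drop 5: O rot3 at col 0 lands with bottom-row=7; cleared 0 line(s) (total 0); column heights now [9 9 8 8 4], max=9
Drop 6: S rot0 at col 0 lands with bottom-row=9; cleared 0 line(s) (total 0); column heights now [10 11 11 8 4], max=11
Drop 7: O rot0 at col 3 lands with bottom-row=8; cleared 0 line(s) (total 0); column heights now [10 11 11 10 10], max=11

Answer: 0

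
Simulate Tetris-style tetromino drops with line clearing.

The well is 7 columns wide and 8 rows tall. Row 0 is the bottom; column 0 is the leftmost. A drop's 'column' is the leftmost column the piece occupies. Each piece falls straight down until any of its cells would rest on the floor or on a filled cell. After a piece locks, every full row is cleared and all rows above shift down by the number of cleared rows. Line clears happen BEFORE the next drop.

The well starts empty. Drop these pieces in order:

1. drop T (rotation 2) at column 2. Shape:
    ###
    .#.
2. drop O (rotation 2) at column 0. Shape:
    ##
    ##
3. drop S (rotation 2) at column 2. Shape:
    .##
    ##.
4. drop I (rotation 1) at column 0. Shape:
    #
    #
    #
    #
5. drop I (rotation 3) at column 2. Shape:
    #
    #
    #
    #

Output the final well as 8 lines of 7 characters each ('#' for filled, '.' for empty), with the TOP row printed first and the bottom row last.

Answer: .......
..#....
#.#....
#.#....
#.###..
#.##...
#####..
##.#...

Derivation:
Drop 1: T rot2 at col 2 lands with bottom-row=0; cleared 0 line(s) (total 0); column heights now [0 0 2 2 2 0 0], max=2
Drop 2: O rot2 at col 0 lands with bottom-row=0; cleared 0 line(s) (total 0); column heights now [2 2 2 2 2 0 0], max=2
Drop 3: S rot2 at col 2 lands with bottom-row=2; cleared 0 line(s) (total 0); column heights now [2 2 3 4 4 0 0], max=4
Drop 4: I rot1 at col 0 lands with bottom-row=2; cleared 0 line(s) (total 0); column heights now [6 2 3 4 4 0 0], max=6
Drop 5: I rot3 at col 2 lands with bottom-row=3; cleared 0 line(s) (total 0); column heights now [6 2 7 4 4 0 0], max=7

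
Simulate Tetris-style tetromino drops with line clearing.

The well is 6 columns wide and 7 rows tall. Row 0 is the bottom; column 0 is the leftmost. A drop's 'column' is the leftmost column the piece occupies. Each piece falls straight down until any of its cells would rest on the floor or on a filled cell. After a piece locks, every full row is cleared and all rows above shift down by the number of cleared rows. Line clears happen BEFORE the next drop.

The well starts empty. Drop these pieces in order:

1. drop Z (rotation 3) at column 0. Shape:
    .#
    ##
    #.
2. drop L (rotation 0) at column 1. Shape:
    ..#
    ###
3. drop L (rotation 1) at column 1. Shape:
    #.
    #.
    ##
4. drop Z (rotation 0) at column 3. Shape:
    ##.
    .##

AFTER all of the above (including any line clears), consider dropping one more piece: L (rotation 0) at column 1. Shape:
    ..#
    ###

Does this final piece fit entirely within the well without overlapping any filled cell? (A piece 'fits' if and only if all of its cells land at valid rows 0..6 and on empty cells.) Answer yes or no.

Drop 1: Z rot3 at col 0 lands with bottom-row=0; cleared 0 line(s) (total 0); column heights now [2 3 0 0 0 0], max=3
Drop 2: L rot0 at col 1 lands with bottom-row=3; cleared 0 line(s) (total 0); column heights now [2 4 4 5 0 0], max=5
Drop 3: L rot1 at col 1 lands with bottom-row=4; cleared 0 line(s) (total 0); column heights now [2 7 5 5 0 0], max=7
Drop 4: Z rot0 at col 3 lands with bottom-row=4; cleared 0 line(s) (total 0); column heights now [2 7 5 6 6 5], max=7
Test piece L rot0 at col 1 (width 3): heights before test = [2 7 5 6 6 5]; fits = False

Answer: no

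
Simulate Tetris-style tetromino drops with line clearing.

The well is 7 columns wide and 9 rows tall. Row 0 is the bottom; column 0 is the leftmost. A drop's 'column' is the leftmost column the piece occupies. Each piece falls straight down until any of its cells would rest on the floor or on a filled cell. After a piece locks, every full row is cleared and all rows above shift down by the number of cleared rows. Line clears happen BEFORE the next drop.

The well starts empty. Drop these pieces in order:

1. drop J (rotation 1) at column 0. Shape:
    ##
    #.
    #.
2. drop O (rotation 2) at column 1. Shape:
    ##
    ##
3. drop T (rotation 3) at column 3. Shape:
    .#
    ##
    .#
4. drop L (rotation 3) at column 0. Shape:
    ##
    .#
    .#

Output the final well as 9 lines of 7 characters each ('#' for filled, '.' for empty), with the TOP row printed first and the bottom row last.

Drop 1: J rot1 at col 0 lands with bottom-row=0; cleared 0 line(s) (total 0); column heights now [3 3 0 0 0 0 0], max=3
Drop 2: O rot2 at col 1 lands with bottom-row=3; cleared 0 line(s) (total 0); column heights now [3 5 5 0 0 0 0], max=5
Drop 3: T rot3 at col 3 lands with bottom-row=0; cleared 0 line(s) (total 0); column heights now [3 5 5 2 3 0 0], max=5
Drop 4: L rot3 at col 0 lands with bottom-row=5; cleared 0 line(s) (total 0); column heights now [8 8 5 2 3 0 0], max=8

Answer: .......
##.....
.#.....
.#.....
.##....
.##....
##..#..
#..##..
#...#..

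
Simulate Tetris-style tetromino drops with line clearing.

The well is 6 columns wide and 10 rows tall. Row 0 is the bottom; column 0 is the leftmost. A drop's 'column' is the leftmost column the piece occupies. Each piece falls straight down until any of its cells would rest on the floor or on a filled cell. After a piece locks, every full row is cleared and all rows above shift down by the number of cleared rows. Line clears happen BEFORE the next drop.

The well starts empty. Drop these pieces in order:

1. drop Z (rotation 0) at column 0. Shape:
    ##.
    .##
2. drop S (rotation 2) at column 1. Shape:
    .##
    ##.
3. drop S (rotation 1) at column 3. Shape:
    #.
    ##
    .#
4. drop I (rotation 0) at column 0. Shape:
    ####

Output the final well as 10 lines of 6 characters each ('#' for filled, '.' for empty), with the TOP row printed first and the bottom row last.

Drop 1: Z rot0 at col 0 lands with bottom-row=0; cleared 0 line(s) (total 0); column heights now [2 2 1 0 0 0], max=2
Drop 2: S rot2 at col 1 lands with bottom-row=2; cleared 0 line(s) (total 0); column heights now [2 3 4 4 0 0], max=4
Drop 3: S rot1 at col 3 lands with bottom-row=3; cleared 0 line(s) (total 0); column heights now [2 3 4 6 5 0], max=6
Drop 4: I rot0 at col 0 lands with bottom-row=6; cleared 0 line(s) (total 0); column heights now [7 7 7 7 5 0], max=7

Answer: ......
......
......
####..
...#..
...##.
..###.
.##...
##....
.##...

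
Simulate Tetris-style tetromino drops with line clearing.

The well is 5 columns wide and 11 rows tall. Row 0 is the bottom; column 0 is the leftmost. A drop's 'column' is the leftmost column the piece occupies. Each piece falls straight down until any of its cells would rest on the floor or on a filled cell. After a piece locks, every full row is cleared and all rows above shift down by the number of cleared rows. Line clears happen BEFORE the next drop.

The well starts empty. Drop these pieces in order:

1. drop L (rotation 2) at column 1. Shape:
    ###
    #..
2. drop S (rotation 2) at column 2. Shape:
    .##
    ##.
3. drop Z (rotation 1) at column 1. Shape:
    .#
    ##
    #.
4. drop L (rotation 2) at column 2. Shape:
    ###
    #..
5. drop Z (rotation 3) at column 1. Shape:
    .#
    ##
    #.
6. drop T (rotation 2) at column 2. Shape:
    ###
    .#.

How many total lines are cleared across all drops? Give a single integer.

Answer: 0

Derivation:
Drop 1: L rot2 at col 1 lands with bottom-row=0; cleared 0 line(s) (total 0); column heights now [0 2 2 2 0], max=2
Drop 2: S rot2 at col 2 lands with bottom-row=2; cleared 0 line(s) (total 0); column heights now [0 2 3 4 4], max=4
Drop 3: Z rot1 at col 1 lands with bottom-row=2; cleared 0 line(s) (total 0); column heights now [0 4 5 4 4], max=5
Drop 4: L rot2 at col 2 lands with bottom-row=5; cleared 0 line(s) (total 0); column heights now [0 4 7 7 7], max=7
Drop 5: Z rot3 at col 1 lands with bottom-row=6; cleared 0 line(s) (total 0); column heights now [0 8 9 7 7], max=9
Drop 6: T rot2 at col 2 lands with bottom-row=8; cleared 0 line(s) (total 0); column heights now [0 8 10 10 10], max=10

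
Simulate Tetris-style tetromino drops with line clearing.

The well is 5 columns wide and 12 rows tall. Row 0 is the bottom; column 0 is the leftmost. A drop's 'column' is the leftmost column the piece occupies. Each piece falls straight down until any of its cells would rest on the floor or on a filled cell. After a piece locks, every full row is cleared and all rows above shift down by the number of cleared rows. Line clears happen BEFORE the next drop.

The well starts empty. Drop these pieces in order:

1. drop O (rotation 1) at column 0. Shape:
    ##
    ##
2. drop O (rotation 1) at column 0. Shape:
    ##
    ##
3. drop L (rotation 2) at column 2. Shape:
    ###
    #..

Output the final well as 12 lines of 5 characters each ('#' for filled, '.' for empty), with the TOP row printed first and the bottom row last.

Drop 1: O rot1 at col 0 lands with bottom-row=0; cleared 0 line(s) (total 0); column heights now [2 2 0 0 0], max=2
Drop 2: O rot1 at col 0 lands with bottom-row=2; cleared 0 line(s) (total 0); column heights now [4 4 0 0 0], max=4
Drop 3: L rot2 at col 2 lands with bottom-row=0; cleared 1 line(s) (total 1); column heights now [3 3 1 0 0], max=3

Answer: .....
.....
.....
.....
.....
.....
.....
.....
.....
##...
##...
###..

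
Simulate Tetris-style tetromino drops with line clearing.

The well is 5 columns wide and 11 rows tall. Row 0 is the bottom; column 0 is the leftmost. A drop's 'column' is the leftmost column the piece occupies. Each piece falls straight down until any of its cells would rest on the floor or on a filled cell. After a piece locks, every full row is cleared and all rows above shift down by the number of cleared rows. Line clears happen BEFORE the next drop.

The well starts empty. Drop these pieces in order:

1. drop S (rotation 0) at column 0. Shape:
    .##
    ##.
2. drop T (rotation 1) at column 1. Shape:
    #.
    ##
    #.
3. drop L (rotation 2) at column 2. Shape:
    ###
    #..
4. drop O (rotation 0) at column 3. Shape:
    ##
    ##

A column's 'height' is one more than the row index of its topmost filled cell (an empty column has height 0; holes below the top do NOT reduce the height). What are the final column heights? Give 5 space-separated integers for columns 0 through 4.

Drop 1: S rot0 at col 0 lands with bottom-row=0; cleared 0 line(s) (total 0); column heights now [1 2 2 0 0], max=2
Drop 2: T rot1 at col 1 lands with bottom-row=2; cleared 0 line(s) (total 0); column heights now [1 5 4 0 0], max=5
Drop 3: L rot2 at col 2 lands with bottom-row=4; cleared 0 line(s) (total 0); column heights now [1 5 6 6 6], max=6
Drop 4: O rot0 at col 3 lands with bottom-row=6; cleared 0 line(s) (total 0); column heights now [1 5 6 8 8], max=8

Answer: 1 5 6 8 8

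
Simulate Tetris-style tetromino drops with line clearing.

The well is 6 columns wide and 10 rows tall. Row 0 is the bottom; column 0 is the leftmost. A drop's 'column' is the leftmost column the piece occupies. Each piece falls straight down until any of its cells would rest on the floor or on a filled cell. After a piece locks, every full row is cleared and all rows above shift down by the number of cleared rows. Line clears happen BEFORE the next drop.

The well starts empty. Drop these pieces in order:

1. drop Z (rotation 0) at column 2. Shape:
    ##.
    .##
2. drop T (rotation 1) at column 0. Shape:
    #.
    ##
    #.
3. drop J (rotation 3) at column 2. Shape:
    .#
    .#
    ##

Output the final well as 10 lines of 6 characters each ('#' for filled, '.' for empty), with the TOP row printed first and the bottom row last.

Answer: ......
......
......
......
......
...#..
...#..
#.##..
####..
#..##.

Derivation:
Drop 1: Z rot0 at col 2 lands with bottom-row=0; cleared 0 line(s) (total 0); column heights now [0 0 2 2 1 0], max=2
Drop 2: T rot1 at col 0 lands with bottom-row=0; cleared 0 line(s) (total 0); column heights now [3 2 2 2 1 0], max=3
Drop 3: J rot3 at col 2 lands with bottom-row=2; cleared 0 line(s) (total 0); column heights now [3 2 3 5 1 0], max=5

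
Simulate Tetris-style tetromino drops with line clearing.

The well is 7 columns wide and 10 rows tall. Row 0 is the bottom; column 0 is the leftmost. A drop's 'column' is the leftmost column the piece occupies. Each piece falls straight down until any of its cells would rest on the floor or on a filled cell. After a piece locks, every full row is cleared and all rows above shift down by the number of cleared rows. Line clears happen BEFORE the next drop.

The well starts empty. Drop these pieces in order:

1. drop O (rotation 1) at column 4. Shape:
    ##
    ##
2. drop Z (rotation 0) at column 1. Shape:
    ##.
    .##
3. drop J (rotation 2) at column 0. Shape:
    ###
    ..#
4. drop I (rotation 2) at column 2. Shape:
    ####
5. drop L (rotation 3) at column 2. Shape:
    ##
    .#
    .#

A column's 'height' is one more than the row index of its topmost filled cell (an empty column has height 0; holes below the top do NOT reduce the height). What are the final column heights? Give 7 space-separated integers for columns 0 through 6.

Answer: 4 4 8 8 5 5 0

Derivation:
Drop 1: O rot1 at col 4 lands with bottom-row=0; cleared 0 line(s) (total 0); column heights now [0 0 0 0 2 2 0], max=2
Drop 2: Z rot0 at col 1 lands with bottom-row=0; cleared 0 line(s) (total 0); column heights now [0 2 2 1 2 2 0], max=2
Drop 3: J rot2 at col 0 lands with bottom-row=2; cleared 0 line(s) (total 0); column heights now [4 4 4 1 2 2 0], max=4
Drop 4: I rot2 at col 2 lands with bottom-row=4; cleared 0 line(s) (total 0); column heights now [4 4 5 5 5 5 0], max=5
Drop 5: L rot3 at col 2 lands with bottom-row=5; cleared 0 line(s) (total 0); column heights now [4 4 8 8 5 5 0], max=8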